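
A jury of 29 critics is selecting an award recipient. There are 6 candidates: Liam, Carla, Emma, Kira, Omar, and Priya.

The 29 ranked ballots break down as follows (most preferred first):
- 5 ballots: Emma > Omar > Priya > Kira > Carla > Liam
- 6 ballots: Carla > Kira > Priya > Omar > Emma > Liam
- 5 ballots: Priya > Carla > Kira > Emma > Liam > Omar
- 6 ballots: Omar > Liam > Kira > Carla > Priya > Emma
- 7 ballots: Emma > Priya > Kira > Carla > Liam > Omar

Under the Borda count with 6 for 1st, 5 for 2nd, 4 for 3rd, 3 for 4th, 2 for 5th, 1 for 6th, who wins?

Priya

Liam: 5×1 + 6×1 + 5×2 + 6×5 + 7×2 = 65
Carla: 5×2 + 6×6 + 5×5 + 6×3 + 7×3 = 110
Emma: 5×6 + 6×2 + 5×3 + 6×1 + 7×6 = 105
Kira: 5×3 + 6×5 + 5×4 + 6×4 + 7×4 = 117
Omar: 5×5 + 6×3 + 5×1 + 6×6 + 7×1 = 91
Priya: 5×4 + 6×4 + 5×6 + 6×2 + 7×5 = 121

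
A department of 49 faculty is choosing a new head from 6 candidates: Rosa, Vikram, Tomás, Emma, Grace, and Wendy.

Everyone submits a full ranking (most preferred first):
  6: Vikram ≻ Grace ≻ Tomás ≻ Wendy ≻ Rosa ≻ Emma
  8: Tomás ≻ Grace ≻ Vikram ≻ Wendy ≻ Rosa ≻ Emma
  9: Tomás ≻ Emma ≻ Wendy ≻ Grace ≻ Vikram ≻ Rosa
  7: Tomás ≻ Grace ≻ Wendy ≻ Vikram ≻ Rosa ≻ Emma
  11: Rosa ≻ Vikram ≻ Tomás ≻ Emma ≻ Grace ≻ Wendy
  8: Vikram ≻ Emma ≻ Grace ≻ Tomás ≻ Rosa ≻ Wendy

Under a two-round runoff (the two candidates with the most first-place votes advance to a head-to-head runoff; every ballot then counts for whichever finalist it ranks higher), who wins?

Vikram

Round 1 first-place votes: Rosa 11, Vikram 14, Tomás 24, Emma 0, Grace 0, Wendy 0. Tomás and Vikram advance.
Runoff: Tomás is ranked above Vikram on 24 ballots, Vikram above Tomás on 25.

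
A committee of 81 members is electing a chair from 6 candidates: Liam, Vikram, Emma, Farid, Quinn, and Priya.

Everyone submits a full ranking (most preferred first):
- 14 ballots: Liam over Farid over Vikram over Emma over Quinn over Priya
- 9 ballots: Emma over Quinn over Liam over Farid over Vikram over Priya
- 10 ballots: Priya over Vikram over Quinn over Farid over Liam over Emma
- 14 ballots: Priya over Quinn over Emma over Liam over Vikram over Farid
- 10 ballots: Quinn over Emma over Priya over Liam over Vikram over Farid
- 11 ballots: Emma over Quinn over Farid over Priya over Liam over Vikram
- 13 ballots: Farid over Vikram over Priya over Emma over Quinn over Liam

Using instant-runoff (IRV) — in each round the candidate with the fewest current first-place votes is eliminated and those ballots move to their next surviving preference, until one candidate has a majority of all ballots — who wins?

Emma

Round 1: Liam 14, Vikram 0, Emma 20, Farid 13, Quinn 10, Priya 24. Vikram eliminated.
Round 2: Liam 14, Emma 20, Farid 13, Quinn 10, Priya 24. Quinn eliminated.
Round 3: Liam 14, Emma 30, Farid 13, Priya 24. Farid eliminated.
Round 4: Liam 14, Emma 30, Priya 37. Liam eliminated.
Round 5: Emma 44, Priya 37. Emma has a majority (≥41).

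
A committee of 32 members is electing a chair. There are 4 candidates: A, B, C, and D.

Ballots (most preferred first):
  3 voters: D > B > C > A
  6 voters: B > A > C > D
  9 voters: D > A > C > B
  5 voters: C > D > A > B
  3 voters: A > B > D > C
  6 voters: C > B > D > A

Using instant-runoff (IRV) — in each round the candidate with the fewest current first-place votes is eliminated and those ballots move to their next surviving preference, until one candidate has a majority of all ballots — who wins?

C

Round 1: A 3, B 6, C 11, D 12. A eliminated.
Round 2: B 9, C 11, D 12. B eliminated.
Round 3: C 17, D 15. C has a majority (≥17).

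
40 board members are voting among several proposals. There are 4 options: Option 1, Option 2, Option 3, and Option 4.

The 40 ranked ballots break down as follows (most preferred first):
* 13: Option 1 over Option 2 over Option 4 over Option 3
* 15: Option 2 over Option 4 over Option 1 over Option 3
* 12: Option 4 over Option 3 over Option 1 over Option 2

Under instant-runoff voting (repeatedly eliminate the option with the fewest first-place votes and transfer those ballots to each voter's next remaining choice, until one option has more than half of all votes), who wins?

Option 1

Round 1: Option 1 13, Option 2 15, Option 3 0, Option 4 12. Option 3 eliminated.
Round 2: Option 1 13, Option 2 15, Option 4 12. Option 4 eliminated.
Round 3: Option 1 25, Option 2 15. Option 1 has a majority (≥21).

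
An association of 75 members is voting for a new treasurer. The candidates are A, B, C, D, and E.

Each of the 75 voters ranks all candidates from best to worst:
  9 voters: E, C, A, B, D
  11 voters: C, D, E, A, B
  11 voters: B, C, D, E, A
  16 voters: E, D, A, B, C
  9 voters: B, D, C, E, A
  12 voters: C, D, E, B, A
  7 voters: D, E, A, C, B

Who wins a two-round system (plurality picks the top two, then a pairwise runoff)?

C

Round 1 first-place votes: A 0, B 20, C 23, D 7, E 25. E and C advance.
Runoff: E is ranked above C on 32 ballots, C above E on 43.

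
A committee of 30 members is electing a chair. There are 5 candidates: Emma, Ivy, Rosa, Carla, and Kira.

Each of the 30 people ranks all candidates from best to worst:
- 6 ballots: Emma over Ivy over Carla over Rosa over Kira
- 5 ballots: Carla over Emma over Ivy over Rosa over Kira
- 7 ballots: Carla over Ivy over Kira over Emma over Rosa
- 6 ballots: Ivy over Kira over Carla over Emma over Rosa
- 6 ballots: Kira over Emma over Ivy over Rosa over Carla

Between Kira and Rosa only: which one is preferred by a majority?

Kira is ranked above Rosa on 19 ballots; Rosa above Kira on 11.

Kira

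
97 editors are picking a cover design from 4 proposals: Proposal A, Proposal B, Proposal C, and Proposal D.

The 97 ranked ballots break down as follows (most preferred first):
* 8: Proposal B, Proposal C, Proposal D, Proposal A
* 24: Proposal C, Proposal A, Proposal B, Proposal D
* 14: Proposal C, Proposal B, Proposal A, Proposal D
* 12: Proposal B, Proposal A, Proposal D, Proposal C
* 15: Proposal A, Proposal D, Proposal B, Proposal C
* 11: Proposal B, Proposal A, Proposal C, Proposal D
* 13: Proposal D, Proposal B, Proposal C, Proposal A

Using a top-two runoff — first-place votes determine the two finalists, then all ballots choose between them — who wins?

Proposal B

Round 1 first-place votes: Proposal A 15, Proposal B 31, Proposal C 38, Proposal D 13. Proposal C and Proposal B advance.
Runoff: Proposal C is ranked above Proposal B on 38 ballots, Proposal B above Proposal C on 59.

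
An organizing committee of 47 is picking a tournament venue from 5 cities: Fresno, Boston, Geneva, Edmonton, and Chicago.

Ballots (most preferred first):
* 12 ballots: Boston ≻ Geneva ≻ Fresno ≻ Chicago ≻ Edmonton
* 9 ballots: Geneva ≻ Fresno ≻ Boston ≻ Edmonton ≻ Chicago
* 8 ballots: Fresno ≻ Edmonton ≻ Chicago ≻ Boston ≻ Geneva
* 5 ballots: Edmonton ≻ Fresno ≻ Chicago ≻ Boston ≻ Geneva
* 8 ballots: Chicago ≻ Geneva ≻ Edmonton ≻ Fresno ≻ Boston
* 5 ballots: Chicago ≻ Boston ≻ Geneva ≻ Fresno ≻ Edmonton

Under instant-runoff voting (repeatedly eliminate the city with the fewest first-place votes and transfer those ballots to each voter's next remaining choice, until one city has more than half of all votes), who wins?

Fresno

Round 1: Fresno 8, Boston 12, Geneva 9, Edmonton 5, Chicago 13. Edmonton eliminated.
Round 2: Fresno 13, Boston 12, Geneva 9, Chicago 13. Geneva eliminated.
Round 3: Fresno 22, Boston 12, Chicago 13. Boston eliminated.
Round 4: Fresno 34, Chicago 13. Fresno has a majority (≥24).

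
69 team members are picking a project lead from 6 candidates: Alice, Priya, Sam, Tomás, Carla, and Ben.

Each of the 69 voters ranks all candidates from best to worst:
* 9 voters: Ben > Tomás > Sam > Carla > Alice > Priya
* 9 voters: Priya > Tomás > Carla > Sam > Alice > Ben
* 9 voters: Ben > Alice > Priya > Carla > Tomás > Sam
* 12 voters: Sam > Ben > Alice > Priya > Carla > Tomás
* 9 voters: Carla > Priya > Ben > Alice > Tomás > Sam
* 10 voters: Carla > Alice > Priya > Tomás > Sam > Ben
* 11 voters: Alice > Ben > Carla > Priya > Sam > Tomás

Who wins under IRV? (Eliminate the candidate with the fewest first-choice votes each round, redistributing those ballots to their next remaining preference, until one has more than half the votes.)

Round 1: Alice 11, Priya 9, Sam 12, Tomás 0, Carla 19, Ben 18. Tomás eliminated.
Round 2: Alice 11, Priya 9, Sam 12, Carla 19, Ben 18. Priya eliminated.
Round 3: Alice 11, Sam 12, Carla 28, Ben 18. Alice eliminated.
Round 4: Sam 12, Carla 28, Ben 29. Sam eliminated.
Round 5: Carla 28, Ben 41. Ben has a majority (≥35).

Ben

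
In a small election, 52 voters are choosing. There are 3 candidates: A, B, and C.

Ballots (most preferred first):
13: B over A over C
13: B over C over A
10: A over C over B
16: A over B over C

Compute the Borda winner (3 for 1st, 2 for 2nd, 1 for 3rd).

B

A: 13×2 + 13×1 + 10×3 + 16×3 = 117
B: 13×3 + 13×3 + 10×1 + 16×2 = 120
C: 13×1 + 13×2 + 10×2 + 16×1 = 75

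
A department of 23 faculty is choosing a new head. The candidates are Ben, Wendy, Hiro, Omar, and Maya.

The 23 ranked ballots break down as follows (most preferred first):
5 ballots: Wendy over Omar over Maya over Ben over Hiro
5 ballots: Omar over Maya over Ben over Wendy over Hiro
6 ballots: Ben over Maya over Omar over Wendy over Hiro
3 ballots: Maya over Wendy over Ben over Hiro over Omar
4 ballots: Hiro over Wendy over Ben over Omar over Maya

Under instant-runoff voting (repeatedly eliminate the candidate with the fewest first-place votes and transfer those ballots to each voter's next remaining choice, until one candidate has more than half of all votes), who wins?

Round 1: Ben 6, Wendy 5, Hiro 4, Omar 5, Maya 3. Maya eliminated.
Round 2: Ben 6, Wendy 8, Hiro 4, Omar 5. Hiro eliminated.
Round 3: Ben 6, Wendy 12, Omar 5. Wendy has a majority (≥12).

Wendy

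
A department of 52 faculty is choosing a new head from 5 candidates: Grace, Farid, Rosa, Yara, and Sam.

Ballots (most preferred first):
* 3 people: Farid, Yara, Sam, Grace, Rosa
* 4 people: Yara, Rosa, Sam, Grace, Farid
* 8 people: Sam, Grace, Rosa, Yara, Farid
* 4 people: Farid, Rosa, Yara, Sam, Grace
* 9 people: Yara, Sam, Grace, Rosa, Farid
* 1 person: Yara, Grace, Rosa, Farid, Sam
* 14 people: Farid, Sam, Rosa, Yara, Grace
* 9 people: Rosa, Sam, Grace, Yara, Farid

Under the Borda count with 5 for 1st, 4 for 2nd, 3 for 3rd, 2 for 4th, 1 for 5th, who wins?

Grace: 3×2 + 4×2 + 8×4 + 4×1 + 9×3 + 1×4 + 14×1 + 9×3 = 122
Farid: 3×5 + 4×1 + 8×1 + 4×5 + 9×1 + 1×2 + 14×5 + 9×1 = 137
Rosa: 3×1 + 4×4 + 8×3 + 4×4 + 9×2 + 1×3 + 14×3 + 9×5 = 167
Yara: 3×4 + 4×5 + 8×2 + 4×3 + 9×5 + 1×5 + 14×2 + 9×2 = 156
Sam: 3×3 + 4×3 + 8×5 + 4×2 + 9×4 + 1×1 + 14×4 + 9×4 = 198

Sam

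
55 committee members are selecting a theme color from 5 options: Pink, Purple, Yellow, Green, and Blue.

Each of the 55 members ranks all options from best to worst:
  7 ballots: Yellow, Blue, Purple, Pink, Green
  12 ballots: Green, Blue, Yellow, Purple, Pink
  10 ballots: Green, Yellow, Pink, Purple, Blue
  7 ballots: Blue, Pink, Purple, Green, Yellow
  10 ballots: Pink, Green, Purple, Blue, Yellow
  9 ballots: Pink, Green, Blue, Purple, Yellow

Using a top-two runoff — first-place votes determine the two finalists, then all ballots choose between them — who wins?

Round 1 first-place votes: Pink 19, Purple 0, Yellow 7, Green 22, Blue 7. Green and Pink advance.
Runoff: Green is ranked above Pink on 22 ballots, Pink above Green on 33.

Pink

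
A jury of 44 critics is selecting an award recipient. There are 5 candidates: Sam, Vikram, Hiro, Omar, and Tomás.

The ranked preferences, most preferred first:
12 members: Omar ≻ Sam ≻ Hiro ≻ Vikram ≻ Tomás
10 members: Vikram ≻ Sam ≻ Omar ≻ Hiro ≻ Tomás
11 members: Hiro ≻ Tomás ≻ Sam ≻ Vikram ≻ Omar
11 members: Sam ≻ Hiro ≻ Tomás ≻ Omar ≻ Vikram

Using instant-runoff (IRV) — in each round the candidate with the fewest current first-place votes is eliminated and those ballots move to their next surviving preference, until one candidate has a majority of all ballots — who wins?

Round 1: Sam 11, Vikram 10, Hiro 11, Omar 12, Tomás 0. Tomás eliminated.
Round 2: Sam 11, Vikram 10, Hiro 11, Omar 12. Vikram eliminated.
Round 3: Sam 21, Hiro 11, Omar 12. Hiro eliminated.
Round 4: Sam 32, Omar 12. Sam has a majority (≥23).

Sam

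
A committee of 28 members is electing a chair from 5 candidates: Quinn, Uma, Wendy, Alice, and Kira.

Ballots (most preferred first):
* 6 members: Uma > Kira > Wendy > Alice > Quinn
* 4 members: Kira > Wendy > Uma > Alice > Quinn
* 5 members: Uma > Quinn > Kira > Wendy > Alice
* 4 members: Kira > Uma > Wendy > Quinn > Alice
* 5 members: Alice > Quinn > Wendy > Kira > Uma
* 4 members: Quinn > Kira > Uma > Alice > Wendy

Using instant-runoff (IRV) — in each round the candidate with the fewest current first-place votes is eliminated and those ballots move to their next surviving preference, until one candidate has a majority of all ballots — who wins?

Round 1: Quinn 4, Uma 11, Wendy 0, Alice 5, Kira 8. Wendy eliminated.
Round 2: Quinn 4, Uma 11, Alice 5, Kira 8. Quinn eliminated.
Round 3: Uma 11, Alice 5, Kira 12. Alice eliminated.
Round 4: Uma 11, Kira 17. Kira has a majority (≥15).

Kira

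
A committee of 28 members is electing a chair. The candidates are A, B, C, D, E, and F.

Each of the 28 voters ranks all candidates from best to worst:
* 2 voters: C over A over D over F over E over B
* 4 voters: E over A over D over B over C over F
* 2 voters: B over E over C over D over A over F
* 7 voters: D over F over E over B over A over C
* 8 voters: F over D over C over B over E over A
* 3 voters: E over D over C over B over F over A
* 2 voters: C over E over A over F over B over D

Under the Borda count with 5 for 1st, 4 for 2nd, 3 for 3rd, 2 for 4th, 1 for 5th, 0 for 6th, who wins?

A: 2×4 + 4×4 + 2×1 + 7×1 + 8×0 + 3×0 + 2×3 = 39
B: 2×0 + 4×2 + 2×5 + 7×2 + 8×2 + 3×2 + 2×1 = 56
C: 2×5 + 4×1 + 2×3 + 7×0 + 8×3 + 3×3 + 2×5 = 63
D: 2×3 + 4×3 + 2×2 + 7×5 + 8×4 + 3×4 + 2×0 = 101
E: 2×1 + 4×5 + 2×4 + 7×3 + 8×1 + 3×5 + 2×4 = 82
F: 2×2 + 4×0 + 2×0 + 7×4 + 8×5 + 3×1 + 2×2 = 79

D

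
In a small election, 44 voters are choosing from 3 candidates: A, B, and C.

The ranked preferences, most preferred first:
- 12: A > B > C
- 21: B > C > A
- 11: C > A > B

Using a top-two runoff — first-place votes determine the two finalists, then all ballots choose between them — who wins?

Round 1 first-place votes: A 12, B 21, C 11. B and A advance.
Runoff: B is ranked above A on 21 ballots, A above B on 23.

A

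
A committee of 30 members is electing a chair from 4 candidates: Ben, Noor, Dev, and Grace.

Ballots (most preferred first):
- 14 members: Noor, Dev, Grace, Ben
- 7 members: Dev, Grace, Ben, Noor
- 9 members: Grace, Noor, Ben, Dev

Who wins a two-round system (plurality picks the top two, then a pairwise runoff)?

Round 1 first-place votes: Ben 0, Noor 14, Dev 7, Grace 9. Noor and Grace advance.
Runoff: Noor is ranked above Grace on 14 ballots, Grace above Noor on 16.

Grace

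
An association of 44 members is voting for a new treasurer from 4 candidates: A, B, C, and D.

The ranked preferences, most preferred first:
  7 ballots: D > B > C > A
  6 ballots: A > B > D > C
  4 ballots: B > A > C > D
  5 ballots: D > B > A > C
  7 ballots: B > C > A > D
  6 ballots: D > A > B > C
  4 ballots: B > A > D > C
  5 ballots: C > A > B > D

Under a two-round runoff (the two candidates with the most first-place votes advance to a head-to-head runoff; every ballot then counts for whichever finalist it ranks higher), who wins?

Round 1 first-place votes: A 6, B 15, C 5, D 18. D and B advance.
Runoff: D is ranked above B on 18 ballots, B above D on 26.

B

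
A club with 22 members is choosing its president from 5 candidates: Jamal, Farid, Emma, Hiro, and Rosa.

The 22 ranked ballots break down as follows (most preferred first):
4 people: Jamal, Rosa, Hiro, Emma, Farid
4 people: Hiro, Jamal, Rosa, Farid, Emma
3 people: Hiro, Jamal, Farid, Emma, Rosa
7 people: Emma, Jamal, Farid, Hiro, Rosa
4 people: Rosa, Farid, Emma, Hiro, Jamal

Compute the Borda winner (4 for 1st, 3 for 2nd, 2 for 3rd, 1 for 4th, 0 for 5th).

Jamal

Jamal: 4×4 + 4×3 + 3×3 + 7×3 + 4×0 = 58
Farid: 4×0 + 4×1 + 3×2 + 7×2 + 4×3 = 36
Emma: 4×1 + 4×0 + 3×1 + 7×4 + 4×2 = 43
Hiro: 4×2 + 4×4 + 3×4 + 7×1 + 4×1 = 47
Rosa: 4×3 + 4×2 + 3×0 + 7×0 + 4×4 = 36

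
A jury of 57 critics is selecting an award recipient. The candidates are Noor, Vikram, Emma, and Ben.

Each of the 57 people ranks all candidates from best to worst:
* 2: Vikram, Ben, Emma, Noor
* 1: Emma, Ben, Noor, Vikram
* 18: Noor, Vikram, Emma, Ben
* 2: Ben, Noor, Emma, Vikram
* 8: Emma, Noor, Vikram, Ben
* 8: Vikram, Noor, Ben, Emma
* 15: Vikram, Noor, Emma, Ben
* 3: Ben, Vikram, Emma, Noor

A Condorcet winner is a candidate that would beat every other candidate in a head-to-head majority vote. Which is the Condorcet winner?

Noor

Noor vs Vikram: 29–28
Noor vs Emma: 43–14
Noor vs Ben: 49–8
Noor beats every other candidate.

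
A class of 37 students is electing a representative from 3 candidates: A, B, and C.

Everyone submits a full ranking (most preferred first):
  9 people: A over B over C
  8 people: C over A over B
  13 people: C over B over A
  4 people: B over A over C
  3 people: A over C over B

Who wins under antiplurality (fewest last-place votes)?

B

Last-place votes: A 13, B 11, C 13.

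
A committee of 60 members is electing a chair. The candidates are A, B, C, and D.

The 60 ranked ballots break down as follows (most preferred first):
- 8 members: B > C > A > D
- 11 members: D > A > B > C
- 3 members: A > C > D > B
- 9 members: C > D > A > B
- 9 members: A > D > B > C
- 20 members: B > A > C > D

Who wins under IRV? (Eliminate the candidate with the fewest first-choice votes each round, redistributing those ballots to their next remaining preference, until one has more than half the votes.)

D

Round 1: A 12, B 28, C 9, D 11. C eliminated.
Round 2: A 12, B 28, D 20. A eliminated.
Round 3: B 28, D 32. D has a majority (≥31).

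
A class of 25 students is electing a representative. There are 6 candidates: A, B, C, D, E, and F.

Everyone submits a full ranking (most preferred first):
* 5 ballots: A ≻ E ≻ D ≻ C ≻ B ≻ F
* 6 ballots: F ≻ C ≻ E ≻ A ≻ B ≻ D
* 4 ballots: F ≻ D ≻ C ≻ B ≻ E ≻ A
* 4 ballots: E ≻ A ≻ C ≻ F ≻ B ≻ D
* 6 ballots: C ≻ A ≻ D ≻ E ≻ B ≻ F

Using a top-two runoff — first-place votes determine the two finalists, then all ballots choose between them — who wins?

Round 1 first-place votes: A 5, B 0, C 6, D 0, E 4, F 10. F and C advance.
Runoff: F is ranked above C on 10 ballots, C above F on 15.

C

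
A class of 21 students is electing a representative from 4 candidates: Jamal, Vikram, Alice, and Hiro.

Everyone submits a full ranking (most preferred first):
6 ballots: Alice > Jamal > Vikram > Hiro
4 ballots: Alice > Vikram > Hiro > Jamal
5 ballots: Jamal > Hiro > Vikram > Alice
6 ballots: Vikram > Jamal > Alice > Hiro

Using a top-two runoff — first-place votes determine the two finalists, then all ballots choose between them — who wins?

Vikram

Round 1 first-place votes: Jamal 5, Vikram 6, Alice 10, Hiro 0. Alice and Vikram advance.
Runoff: Alice is ranked above Vikram on 10 ballots, Vikram above Alice on 11.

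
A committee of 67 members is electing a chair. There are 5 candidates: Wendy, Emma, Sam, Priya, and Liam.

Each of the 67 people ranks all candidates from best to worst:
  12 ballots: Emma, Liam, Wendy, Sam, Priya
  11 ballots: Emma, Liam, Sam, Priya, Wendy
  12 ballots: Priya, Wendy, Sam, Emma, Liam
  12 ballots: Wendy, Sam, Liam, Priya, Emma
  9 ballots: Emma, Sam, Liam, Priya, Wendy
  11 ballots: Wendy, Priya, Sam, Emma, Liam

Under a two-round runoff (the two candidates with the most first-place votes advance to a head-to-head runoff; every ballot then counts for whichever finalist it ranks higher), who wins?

Round 1 first-place votes: Wendy 23, Emma 32, Sam 0, Priya 12, Liam 0. Emma and Wendy advance.
Runoff: Emma is ranked above Wendy on 32 ballots, Wendy above Emma on 35.

Wendy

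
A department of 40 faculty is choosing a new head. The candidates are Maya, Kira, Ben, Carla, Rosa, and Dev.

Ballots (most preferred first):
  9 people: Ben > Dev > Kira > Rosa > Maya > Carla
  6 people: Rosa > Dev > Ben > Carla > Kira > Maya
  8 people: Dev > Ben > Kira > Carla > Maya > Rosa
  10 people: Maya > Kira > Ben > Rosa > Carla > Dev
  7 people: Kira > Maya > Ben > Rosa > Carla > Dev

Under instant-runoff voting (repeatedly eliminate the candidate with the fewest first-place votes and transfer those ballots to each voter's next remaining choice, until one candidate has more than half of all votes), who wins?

Round 1: Maya 10, Kira 7, Ben 9, Carla 0, Rosa 6, Dev 8. Carla eliminated.
Round 2: Maya 10, Kira 7, Ben 9, Rosa 6, Dev 8. Rosa eliminated.
Round 3: Maya 10, Kira 7, Ben 9, Dev 14. Kira eliminated.
Round 4: Maya 17, Ben 9, Dev 14. Ben eliminated.
Round 5: Maya 17, Dev 23. Dev has a majority (≥21).

Dev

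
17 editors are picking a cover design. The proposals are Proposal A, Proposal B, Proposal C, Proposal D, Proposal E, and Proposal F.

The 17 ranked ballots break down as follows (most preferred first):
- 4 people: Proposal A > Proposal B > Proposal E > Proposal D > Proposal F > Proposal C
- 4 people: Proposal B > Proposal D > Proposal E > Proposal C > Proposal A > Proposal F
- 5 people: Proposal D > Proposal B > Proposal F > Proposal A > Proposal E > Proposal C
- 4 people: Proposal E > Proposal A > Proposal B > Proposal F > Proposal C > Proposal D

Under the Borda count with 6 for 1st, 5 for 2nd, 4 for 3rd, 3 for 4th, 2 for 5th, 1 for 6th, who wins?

Proposal B

Proposal A: 4×6 + 4×2 + 5×3 + 4×5 = 67
Proposal B: 4×5 + 4×6 + 5×5 + 4×4 = 85
Proposal C: 4×1 + 4×3 + 5×1 + 4×2 = 29
Proposal D: 4×3 + 4×5 + 5×6 + 4×1 = 66
Proposal E: 4×4 + 4×4 + 5×2 + 4×6 = 66
Proposal F: 4×2 + 4×1 + 5×4 + 4×3 = 44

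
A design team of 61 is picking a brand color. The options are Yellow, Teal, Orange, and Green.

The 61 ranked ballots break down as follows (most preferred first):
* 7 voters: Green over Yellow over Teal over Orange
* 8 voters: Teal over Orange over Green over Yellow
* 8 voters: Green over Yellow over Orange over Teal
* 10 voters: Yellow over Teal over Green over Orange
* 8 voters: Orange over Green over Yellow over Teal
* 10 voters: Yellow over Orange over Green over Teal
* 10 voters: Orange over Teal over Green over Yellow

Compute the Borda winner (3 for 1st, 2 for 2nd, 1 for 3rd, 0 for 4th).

Yellow: 7×2 + 8×0 + 8×2 + 10×3 + 8×1 + 10×3 + 10×0 = 98
Teal: 7×1 + 8×3 + 8×0 + 10×2 + 8×0 + 10×0 + 10×2 = 71
Orange: 7×0 + 8×2 + 8×1 + 10×0 + 8×3 + 10×2 + 10×3 = 98
Green: 7×3 + 8×1 + 8×3 + 10×1 + 8×2 + 10×1 + 10×1 = 99

Green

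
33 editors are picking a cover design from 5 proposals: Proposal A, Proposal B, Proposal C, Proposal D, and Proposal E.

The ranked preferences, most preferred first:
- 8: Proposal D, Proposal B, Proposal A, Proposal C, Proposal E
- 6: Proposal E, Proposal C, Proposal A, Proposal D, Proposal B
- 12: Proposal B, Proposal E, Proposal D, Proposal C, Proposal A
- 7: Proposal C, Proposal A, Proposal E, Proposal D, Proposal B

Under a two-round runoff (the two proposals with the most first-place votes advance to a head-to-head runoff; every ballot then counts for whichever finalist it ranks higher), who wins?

Round 1 first-place votes: Proposal A 0, Proposal B 12, Proposal C 7, Proposal D 8, Proposal E 6. Proposal B and Proposal D advance.
Runoff: Proposal B is ranked above Proposal D on 12 ballots, Proposal D above Proposal B on 21.

Proposal D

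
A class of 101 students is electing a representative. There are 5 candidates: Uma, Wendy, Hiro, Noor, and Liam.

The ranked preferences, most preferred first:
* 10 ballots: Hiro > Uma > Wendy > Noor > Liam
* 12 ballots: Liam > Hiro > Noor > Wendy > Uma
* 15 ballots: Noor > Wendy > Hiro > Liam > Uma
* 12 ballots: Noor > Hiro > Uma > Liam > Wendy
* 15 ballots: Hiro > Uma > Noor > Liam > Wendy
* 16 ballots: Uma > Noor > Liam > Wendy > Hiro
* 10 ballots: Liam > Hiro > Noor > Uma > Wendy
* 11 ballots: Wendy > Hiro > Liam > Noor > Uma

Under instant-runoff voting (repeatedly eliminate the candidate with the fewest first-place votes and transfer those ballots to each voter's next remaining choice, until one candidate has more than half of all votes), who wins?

Round 1: Uma 16, Wendy 11, Hiro 25, Noor 27, Liam 22. Wendy eliminated.
Round 2: Uma 16, Hiro 36, Noor 27, Liam 22. Uma eliminated.
Round 3: Hiro 36, Noor 43, Liam 22. Liam eliminated.
Round 4: Hiro 58, Noor 43. Hiro has a majority (≥51).

Hiro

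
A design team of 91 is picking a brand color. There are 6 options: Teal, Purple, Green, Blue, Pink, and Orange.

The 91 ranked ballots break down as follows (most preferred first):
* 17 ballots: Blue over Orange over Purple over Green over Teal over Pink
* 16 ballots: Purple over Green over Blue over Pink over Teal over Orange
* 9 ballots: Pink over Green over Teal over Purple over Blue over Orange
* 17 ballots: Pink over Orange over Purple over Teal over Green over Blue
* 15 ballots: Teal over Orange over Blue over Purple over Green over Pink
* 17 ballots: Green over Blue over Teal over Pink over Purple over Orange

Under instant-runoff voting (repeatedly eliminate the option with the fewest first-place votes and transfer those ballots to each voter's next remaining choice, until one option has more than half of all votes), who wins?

Green

Round 1: Teal 15, Purple 16, Green 17, Blue 17, Pink 26, Orange 0. Orange eliminated.
Round 2: Teal 15, Purple 16, Green 17, Blue 17, Pink 26. Teal eliminated.
Round 3: Purple 16, Green 17, Blue 32, Pink 26. Purple eliminated.
Round 4: Green 33, Blue 32, Pink 26. Pink eliminated.
Round 5: Green 59, Blue 32. Green has a majority (≥46).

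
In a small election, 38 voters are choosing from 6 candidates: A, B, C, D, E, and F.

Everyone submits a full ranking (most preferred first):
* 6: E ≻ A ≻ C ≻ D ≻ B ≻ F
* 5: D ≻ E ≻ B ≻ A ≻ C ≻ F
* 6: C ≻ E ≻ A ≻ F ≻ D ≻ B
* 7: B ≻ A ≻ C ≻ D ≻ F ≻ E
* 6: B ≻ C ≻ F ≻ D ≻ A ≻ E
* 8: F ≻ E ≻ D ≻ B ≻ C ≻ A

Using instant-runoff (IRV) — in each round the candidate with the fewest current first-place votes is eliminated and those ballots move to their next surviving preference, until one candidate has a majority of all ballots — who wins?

E

Round 1: A 0, B 13, C 6, D 5, E 6, F 8. A eliminated.
Round 2: B 13, C 6, D 5, E 6, F 8. D eliminated.
Round 3: B 13, C 6, E 11, F 8. C eliminated.
Round 4: B 13, E 17, F 8. F eliminated.
Round 5: B 13, E 25. E has a majority (≥20).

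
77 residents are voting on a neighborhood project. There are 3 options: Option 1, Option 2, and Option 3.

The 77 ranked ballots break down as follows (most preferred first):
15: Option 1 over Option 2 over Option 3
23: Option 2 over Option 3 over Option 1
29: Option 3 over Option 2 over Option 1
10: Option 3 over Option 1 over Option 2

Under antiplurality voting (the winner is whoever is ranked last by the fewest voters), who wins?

Option 2

Last-place votes: Option 1 52, Option 2 10, Option 3 15.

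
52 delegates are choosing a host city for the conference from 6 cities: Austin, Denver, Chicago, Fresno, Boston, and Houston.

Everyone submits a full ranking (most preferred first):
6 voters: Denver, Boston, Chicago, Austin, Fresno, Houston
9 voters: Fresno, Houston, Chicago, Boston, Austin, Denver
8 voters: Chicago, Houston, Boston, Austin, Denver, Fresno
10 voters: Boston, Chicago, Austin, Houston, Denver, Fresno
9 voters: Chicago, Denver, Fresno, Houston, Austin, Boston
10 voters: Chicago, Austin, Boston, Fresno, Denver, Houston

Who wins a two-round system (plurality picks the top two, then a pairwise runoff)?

Round 1 first-place votes: Austin 0, Denver 6, Chicago 27, Fresno 9, Boston 10, Houston 0. Chicago and Boston advance.
Runoff: Chicago is ranked above Boston on 36 ballots, Boston above Chicago on 16.

Chicago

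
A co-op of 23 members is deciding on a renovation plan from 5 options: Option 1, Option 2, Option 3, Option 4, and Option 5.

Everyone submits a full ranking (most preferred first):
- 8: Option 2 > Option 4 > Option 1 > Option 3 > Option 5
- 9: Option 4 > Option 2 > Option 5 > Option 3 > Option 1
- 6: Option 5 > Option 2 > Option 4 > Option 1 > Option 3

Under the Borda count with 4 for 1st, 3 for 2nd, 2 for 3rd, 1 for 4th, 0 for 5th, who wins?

Option 2

Option 1: 8×2 + 9×0 + 6×1 = 22
Option 2: 8×4 + 9×3 + 6×3 = 77
Option 3: 8×1 + 9×1 + 6×0 = 17
Option 4: 8×3 + 9×4 + 6×2 = 72
Option 5: 8×0 + 9×2 + 6×4 = 42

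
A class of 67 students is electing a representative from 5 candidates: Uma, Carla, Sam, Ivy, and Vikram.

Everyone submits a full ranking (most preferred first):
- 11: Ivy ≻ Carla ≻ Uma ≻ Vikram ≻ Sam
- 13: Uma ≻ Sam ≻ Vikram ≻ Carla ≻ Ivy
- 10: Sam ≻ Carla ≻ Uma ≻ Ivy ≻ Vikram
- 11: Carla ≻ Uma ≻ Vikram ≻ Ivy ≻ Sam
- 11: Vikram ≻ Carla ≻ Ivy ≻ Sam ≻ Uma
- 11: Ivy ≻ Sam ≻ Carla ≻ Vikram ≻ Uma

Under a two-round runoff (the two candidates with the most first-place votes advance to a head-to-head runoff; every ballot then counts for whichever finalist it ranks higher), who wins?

Uma

Round 1 first-place votes: Uma 13, Carla 11, Sam 10, Ivy 22, Vikram 11. Ivy and Uma advance.
Runoff: Ivy is ranked above Uma on 33 ballots, Uma above Ivy on 34.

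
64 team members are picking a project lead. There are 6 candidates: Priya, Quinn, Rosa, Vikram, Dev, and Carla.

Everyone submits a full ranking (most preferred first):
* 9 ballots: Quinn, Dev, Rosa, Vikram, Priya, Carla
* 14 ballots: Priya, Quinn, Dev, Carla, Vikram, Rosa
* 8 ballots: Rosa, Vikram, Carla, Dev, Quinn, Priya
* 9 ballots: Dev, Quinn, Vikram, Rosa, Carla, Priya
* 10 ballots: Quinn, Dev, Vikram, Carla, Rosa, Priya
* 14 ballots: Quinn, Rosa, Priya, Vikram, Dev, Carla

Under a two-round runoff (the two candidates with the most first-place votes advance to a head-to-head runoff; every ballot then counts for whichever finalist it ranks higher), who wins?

Round 1 first-place votes: Priya 14, Quinn 33, Rosa 8, Vikram 0, Dev 9, Carla 0. Quinn and Priya advance.
Runoff: Quinn is ranked above Priya on 50 ballots, Priya above Quinn on 14.

Quinn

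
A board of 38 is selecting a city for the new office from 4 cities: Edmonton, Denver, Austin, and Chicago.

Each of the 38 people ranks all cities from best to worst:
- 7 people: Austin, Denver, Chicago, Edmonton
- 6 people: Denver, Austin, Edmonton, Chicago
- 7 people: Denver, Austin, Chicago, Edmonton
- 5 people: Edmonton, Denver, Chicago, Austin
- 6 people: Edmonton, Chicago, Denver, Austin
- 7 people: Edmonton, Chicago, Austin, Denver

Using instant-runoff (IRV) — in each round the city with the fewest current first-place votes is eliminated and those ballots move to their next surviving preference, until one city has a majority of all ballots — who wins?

Round 1: Edmonton 18, Denver 13, Austin 7, Chicago 0. Chicago eliminated.
Round 2: Edmonton 18, Denver 13, Austin 7. Austin eliminated.
Round 3: Edmonton 18, Denver 20. Denver has a majority (≥20).

Denver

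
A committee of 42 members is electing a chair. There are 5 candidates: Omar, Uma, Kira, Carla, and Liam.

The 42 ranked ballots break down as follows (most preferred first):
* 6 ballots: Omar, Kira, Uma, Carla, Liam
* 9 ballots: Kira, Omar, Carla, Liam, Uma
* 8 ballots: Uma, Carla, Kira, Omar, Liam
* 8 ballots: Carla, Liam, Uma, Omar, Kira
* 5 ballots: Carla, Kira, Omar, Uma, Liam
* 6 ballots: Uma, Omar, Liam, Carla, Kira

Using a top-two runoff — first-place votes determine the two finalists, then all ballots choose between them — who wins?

Carla

Round 1 first-place votes: Omar 6, Uma 14, Kira 9, Carla 13, Liam 0. Uma and Carla advance.
Runoff: Uma is ranked above Carla on 20 ballots, Carla above Uma on 22.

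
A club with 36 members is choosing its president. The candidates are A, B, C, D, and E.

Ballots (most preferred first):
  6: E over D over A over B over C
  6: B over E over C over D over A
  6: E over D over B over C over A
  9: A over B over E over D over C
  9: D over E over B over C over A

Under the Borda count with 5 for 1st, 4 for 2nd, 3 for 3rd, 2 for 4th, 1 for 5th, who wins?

E

A: 6×3 + 6×1 + 6×1 + 9×5 + 9×1 = 84
B: 6×2 + 6×5 + 6×3 + 9×4 + 9×3 = 123
C: 6×1 + 6×3 + 6×2 + 9×1 + 9×2 = 63
D: 6×4 + 6×2 + 6×4 + 9×2 + 9×5 = 123
E: 6×5 + 6×4 + 6×5 + 9×3 + 9×4 = 147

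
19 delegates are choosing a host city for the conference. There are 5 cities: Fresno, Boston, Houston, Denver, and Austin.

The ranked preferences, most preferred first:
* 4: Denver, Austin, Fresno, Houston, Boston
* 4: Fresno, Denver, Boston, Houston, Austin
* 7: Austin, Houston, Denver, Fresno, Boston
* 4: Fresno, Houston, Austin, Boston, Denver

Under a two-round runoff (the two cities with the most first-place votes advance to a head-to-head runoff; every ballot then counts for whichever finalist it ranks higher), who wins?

Round 1 first-place votes: Fresno 8, Boston 0, Houston 0, Denver 4, Austin 7. Fresno and Austin advance.
Runoff: Fresno is ranked above Austin on 8 ballots, Austin above Fresno on 11.

Austin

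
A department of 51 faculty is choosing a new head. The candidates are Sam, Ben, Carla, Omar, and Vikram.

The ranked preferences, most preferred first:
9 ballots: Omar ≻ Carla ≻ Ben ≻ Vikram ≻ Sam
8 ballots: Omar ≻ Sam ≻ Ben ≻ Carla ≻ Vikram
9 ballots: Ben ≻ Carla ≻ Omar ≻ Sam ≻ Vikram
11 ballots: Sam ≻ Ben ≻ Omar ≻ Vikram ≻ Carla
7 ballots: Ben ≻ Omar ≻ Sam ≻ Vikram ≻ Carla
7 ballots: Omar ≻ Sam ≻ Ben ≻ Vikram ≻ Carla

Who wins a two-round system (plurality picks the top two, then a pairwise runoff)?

Ben

Round 1 first-place votes: Sam 11, Ben 16, Carla 0, Omar 24, Vikram 0. Omar and Ben advance.
Runoff: Omar is ranked above Ben on 24 ballots, Ben above Omar on 27.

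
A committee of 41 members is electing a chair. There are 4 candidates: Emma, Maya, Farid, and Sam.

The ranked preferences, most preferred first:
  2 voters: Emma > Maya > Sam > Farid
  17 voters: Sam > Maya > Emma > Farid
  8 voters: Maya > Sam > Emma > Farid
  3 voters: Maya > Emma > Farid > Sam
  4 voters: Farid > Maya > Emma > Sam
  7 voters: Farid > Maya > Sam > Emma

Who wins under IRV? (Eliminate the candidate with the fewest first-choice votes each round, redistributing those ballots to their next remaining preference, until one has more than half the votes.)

Maya

Round 1: Emma 2, Maya 11, Farid 11, Sam 17. Emma eliminated.
Round 2: Maya 13, Farid 11, Sam 17. Farid eliminated.
Round 3: Maya 24, Sam 17. Maya has a majority (≥21).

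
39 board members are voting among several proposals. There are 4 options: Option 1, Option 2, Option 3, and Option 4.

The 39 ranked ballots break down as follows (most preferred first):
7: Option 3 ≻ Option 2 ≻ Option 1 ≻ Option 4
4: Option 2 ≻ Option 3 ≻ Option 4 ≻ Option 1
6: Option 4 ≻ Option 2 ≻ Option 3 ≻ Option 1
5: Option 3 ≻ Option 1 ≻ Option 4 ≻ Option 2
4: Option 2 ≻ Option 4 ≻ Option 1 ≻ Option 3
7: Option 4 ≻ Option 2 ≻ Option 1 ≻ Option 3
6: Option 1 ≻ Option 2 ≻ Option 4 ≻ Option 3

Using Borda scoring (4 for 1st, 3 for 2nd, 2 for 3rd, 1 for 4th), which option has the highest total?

Option 2

Option 1: 7×2 + 4×1 + 6×1 + 5×3 + 4×2 + 7×2 + 6×4 = 85
Option 2: 7×3 + 4×4 + 6×3 + 5×1 + 4×4 + 7×3 + 6×3 = 115
Option 3: 7×4 + 4×3 + 6×2 + 5×4 + 4×1 + 7×1 + 6×1 = 89
Option 4: 7×1 + 4×2 + 6×4 + 5×2 + 4×3 + 7×4 + 6×2 = 101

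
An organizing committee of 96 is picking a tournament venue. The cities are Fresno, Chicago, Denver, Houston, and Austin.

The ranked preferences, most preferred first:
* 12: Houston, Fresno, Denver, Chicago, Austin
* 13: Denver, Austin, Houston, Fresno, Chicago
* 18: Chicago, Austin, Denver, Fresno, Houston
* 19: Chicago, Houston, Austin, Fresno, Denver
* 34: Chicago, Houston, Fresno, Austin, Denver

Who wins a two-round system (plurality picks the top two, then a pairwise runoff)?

Round 1 first-place votes: Fresno 0, Chicago 71, Denver 13, Houston 12, Austin 0. Chicago and Denver advance.
Runoff: Chicago is ranked above Denver on 71 ballots, Denver above Chicago on 25.

Chicago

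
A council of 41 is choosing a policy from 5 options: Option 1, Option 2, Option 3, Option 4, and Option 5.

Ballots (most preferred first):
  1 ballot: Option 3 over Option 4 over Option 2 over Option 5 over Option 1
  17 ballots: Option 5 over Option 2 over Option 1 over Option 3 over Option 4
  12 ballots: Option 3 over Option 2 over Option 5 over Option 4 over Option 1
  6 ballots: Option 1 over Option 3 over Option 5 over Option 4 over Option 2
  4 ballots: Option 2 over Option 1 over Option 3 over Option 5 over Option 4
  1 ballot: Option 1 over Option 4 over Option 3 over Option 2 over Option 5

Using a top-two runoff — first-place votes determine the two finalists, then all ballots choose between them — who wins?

Option 3

Round 1 first-place votes: Option 1 7, Option 2 4, Option 3 13, Option 4 0, Option 5 17. Option 5 and Option 3 advance.
Runoff: Option 5 is ranked above Option 3 on 17 ballots, Option 3 above Option 5 on 24.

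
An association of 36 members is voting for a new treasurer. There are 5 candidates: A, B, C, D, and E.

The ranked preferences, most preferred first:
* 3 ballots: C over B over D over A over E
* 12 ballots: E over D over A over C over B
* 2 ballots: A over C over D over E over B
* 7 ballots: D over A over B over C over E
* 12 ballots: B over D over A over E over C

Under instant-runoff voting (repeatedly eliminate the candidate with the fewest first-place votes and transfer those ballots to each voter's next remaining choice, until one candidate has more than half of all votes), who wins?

B

Round 1: A 2, B 12, C 3, D 7, E 12. A eliminated.
Round 2: B 12, C 5, D 7, E 12. C eliminated.
Round 3: B 15, D 9, E 12. D eliminated.
Round 4: B 22, E 14. B has a majority (≥19).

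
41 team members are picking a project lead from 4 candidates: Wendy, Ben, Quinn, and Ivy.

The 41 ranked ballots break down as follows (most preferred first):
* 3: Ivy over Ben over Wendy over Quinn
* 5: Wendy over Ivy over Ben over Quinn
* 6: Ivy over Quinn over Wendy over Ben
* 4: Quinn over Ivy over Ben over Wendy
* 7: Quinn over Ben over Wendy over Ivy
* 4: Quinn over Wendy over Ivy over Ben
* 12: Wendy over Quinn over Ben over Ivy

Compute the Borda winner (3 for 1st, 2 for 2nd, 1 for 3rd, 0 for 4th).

Quinn

Wendy: 3×1 + 5×3 + 6×1 + 4×0 + 7×1 + 4×2 + 12×3 = 75
Ben: 3×2 + 5×1 + 6×0 + 4×1 + 7×2 + 4×0 + 12×1 = 41
Quinn: 3×0 + 5×0 + 6×2 + 4×3 + 7×3 + 4×3 + 12×2 = 81
Ivy: 3×3 + 5×2 + 6×3 + 4×2 + 7×0 + 4×1 + 12×0 = 49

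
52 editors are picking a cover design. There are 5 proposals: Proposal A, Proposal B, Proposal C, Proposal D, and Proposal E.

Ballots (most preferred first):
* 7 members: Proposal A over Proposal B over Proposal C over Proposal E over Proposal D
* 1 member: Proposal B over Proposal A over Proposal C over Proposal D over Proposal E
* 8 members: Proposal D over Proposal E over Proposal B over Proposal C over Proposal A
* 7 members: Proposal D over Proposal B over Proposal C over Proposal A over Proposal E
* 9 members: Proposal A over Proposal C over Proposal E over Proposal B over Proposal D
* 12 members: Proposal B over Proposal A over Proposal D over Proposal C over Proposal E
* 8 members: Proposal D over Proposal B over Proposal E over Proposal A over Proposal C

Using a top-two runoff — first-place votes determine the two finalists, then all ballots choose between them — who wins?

Round 1 first-place votes: Proposal A 16, Proposal B 13, Proposal C 0, Proposal D 23, Proposal E 0. Proposal D and Proposal A advance.
Runoff: Proposal D is ranked above Proposal A on 23 ballots, Proposal A above Proposal D on 29.

Proposal A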